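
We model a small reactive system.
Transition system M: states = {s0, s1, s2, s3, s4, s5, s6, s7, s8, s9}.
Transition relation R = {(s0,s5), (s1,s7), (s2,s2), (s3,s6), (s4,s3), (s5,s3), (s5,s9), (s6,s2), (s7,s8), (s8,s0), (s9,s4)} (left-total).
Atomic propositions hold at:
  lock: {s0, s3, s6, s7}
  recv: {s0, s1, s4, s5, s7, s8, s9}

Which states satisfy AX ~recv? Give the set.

{s2, s3, s4, s6}

Sat(~recv) = {s2, s3, s6}
Sat(AX ~recv) = {s : every successor in {s2, s3, s6}} = {s2, s3, s4, s6}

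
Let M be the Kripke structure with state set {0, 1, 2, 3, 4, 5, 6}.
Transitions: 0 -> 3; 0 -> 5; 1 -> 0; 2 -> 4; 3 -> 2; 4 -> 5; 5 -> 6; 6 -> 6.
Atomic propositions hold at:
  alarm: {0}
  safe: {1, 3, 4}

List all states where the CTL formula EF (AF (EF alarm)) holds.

EF alarm: least fixpoint, start Z0 = {0}, add states with some successor in Z. Z1 = {0, 1}; fixed.
Sat(EF alarm) = {0, 1}
AF (EF alarm): least fixpoint, start Z0 = {0, 1}, add states with every successor in Z. Already a fixed point.
Sat(AF (EF alarm)) = {0, 1}
EF (AF (EF alarm)): least fixpoint, start Z0 = {0, 1}, add states with some successor in Z. Already a fixed point.
Sat(EF (AF (EF alarm))) = {0, 1}

{0, 1}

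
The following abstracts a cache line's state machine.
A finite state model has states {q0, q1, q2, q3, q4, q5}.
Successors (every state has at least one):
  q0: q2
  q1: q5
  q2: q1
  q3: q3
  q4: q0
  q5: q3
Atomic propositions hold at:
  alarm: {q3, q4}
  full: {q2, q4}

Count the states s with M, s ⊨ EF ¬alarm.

Sat(¬alarm) = {q0, q1, q2, q5}
EF ¬alarm: least fixpoint, start Z0 = {q0, q1, q2, q5}, add states with some successor in Z. Z1 = {q0, q1, q2, q4, q5}; fixed.
Sat(EF ¬alarm) = {q0, q1, q2, q4, q5}
|Sat(EF ¬alarm)| = |{q0, q1, q2, q4, q5}| = 5.

5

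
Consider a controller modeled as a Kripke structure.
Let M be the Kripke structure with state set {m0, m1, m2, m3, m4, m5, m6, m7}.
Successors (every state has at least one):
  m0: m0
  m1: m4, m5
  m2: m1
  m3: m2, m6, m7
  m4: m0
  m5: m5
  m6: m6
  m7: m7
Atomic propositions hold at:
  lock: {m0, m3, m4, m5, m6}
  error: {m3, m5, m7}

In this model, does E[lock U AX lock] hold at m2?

No

Sat(AX lock) = {s : every successor in {m0, m3, m4, m5, m6}} = {m0, m1, m4, m5, m6}
E[lock U AX lock]: least fixpoint, start Z0 = Sat(AX lock) = {m0, m1, m4, m5, m6}, add states in Sat(lock) with some successor in Z. Z1 = {m0, m1, m3, m4, m5, m6}; fixed.
Sat(E[lock U AX lock]) = {m0, m1, m3, m4, m5, m6}
m2 ∉ Sat(E[lock U AX lock]) = {m0, m1, m3, m4, m5, m6}, so the formula does not hold at m2.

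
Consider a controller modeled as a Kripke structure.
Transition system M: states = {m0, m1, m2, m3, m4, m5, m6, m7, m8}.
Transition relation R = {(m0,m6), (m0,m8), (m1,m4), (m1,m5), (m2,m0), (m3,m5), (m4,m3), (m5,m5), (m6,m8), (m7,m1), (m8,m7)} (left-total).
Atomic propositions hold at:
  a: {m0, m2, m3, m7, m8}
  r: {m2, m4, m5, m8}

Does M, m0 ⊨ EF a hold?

EF a: least fixpoint, start Z0 = {m0, m2, m3, m7, m8}, add states with some successor in Z. Z1 = {m0, m2, m3, m4, m6, m7, m8}; Z2 = {m0, m1, m2, m3, m4, m6, m7, m8}; fixed.
Sat(EF a) = {m0, m1, m2, m3, m4, m6, m7, m8}
m0 ∈ Sat(EF a) = {m0, m1, m2, m3, m4, m6, m7, m8}, so the formula holds at m0.

Yes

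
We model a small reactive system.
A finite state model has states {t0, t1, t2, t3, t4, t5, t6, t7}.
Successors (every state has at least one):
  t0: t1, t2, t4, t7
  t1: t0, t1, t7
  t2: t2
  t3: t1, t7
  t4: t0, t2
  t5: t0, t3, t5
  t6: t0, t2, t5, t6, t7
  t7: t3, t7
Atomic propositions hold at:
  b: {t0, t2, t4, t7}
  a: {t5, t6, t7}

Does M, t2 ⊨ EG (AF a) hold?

AF a: least fixpoint, start Z0 = {t5, t6, t7}, add states with every successor in Z. Already a fixed point.
Sat(AF a) = {t5, t6, t7}
EG (AF a): greatest fixpoint, start Z0 = {t5, t6, t7}, keep only states in Sat with some successor in Z. Already a fixed point.
Sat(EG (AF a)) = {t5, t6, t7}
t2 ∉ Sat(EG (AF a)) = {t5, t6, t7}, so the formula does not hold at t2.

No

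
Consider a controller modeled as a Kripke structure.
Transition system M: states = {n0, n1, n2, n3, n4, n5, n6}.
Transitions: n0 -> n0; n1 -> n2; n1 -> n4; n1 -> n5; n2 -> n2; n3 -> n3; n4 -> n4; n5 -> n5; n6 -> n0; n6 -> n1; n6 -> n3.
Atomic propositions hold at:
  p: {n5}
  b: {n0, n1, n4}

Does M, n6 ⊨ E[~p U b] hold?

Yes

Sat(~p) = {n0, n1, n2, n3, n4, n6}
E[~p U b]: least fixpoint, start Z0 = Sat(b) = {n0, n1, n4}, add states in Sat(~p) with some successor in Z. Z1 = {n0, n1, n4, n6}; fixed.
Sat(E[~p U b]) = {n0, n1, n4, n6}
n6 ∈ Sat(E[~p U b]) = {n0, n1, n4, n6}, so the formula holds at n6.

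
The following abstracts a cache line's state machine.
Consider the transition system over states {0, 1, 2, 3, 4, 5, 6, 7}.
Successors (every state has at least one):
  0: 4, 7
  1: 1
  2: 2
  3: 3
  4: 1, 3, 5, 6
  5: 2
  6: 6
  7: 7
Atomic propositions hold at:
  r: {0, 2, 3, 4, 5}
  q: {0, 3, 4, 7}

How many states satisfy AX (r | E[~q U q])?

Sat(~q) = {1, 2, 5, 6}
E[~q U q]: least fixpoint, start Z0 = Sat(q) = {0, 3, 4, 7}, add states in Sat(~q) with some successor in Z. Already a fixed point.
Sat(E[~q U q]) = {0, 3, 4, 7}
Sat(r | E[~q U q]) = {0, 2, 3, 4, 5, 7}
Sat(AX (r | E[~q U q])) = {s : every successor in {0, 2, 3, 4, 5, 7}} = {0, 2, 3, 5, 7}
|Sat(AX (r | E[~q U q]))| = |{0, 2, 3, 5, 7}| = 5.

5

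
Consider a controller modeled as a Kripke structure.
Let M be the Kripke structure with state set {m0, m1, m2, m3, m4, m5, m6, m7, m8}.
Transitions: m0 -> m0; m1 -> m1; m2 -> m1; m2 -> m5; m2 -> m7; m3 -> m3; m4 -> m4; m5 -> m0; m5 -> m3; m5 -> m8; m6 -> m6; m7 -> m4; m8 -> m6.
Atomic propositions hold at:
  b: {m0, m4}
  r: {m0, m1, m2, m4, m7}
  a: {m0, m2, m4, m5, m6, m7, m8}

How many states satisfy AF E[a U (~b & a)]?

Sat(~b) = {m1, m2, m3, m5, m6, m7, m8}
Sat(~b & a) = {m2, m5, m6, m7, m8}
E[a U (~b & a)]: least fixpoint, start Z0 = Sat((~b & a)) = {m2, m5, m6, m7, m8}, add states in Sat(a) with some successor in Z. Already a fixed point.
Sat(E[a U (~b & a)]) = {m2, m5, m6, m7, m8}
AF E[a U (~b & a)]: least fixpoint, start Z0 = {m2, m5, m6, m7, m8}, add states with every successor in Z. Already a fixed point.
Sat(AF E[a U (~b & a)]) = {m2, m5, m6, m7, m8}
|Sat(AF E[a U (~b & a)])| = |{m2, m5, m6, m7, m8}| = 5.

5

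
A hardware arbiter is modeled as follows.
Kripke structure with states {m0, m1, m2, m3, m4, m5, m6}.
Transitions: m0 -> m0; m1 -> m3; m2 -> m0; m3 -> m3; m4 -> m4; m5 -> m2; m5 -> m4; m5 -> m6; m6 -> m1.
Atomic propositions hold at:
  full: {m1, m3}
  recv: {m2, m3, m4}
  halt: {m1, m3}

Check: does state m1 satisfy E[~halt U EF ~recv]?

Yes

Sat(~halt) = {m0, m2, m4, m5, m6}
Sat(~recv) = {m0, m1, m5, m6}
EF ~recv: least fixpoint, start Z0 = {m0, m1, m5, m6}, add states with some successor in Z. Z1 = {m0, m1, m2, m5, m6}; fixed.
Sat(EF ~recv) = {m0, m1, m2, m5, m6}
E[~halt U EF ~recv]: least fixpoint, start Z0 = Sat(EF ~recv) = {m0, m1, m2, m5, m6}, add states in Sat(~halt) with some successor in Z. Already a fixed point.
Sat(E[~halt U EF ~recv]) = {m0, m1, m2, m5, m6}
m1 ∈ Sat(E[~halt U EF ~recv]) = {m0, m1, m2, m5, m6}, so the formula holds at m1.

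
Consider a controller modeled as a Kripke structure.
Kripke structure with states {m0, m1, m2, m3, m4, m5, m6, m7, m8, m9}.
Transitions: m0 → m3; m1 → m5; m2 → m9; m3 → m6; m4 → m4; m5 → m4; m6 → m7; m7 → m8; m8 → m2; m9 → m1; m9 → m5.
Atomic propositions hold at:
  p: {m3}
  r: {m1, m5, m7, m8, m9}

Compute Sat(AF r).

AF r: least fixpoint, start Z0 = {m1, m5, m7, m8, m9}, add states with every successor in Z. Z1 = {m1, m2, m5, m6, m7, m8, m9}; Z2 = {m1, m2, m3, m5, m6, m7, m8, m9}; Z3 = {m0, m1, m2, m3, m5, m6, m7, m8, m9}; fixed.
Sat(AF r) = {m0, m1, m2, m3, m5, m6, m7, m8, m9}

{m0, m1, m2, m3, m5, m6, m7, m8, m9}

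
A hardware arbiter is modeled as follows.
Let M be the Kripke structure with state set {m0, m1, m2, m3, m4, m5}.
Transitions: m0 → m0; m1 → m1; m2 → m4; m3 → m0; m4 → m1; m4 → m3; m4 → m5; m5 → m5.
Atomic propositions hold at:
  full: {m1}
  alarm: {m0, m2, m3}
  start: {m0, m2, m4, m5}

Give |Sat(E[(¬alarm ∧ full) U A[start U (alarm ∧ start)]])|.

2

Sat(¬alarm) = {m1, m4, m5}
Sat(¬alarm ∧ full) = {m1}
Sat(alarm ∧ start) = {m0, m2}
A[start U (alarm ∧ start)]: least fixpoint, start Z0 = Sat((alarm ∧ start)) = {m0, m2}, add states in Sat(start) with every successor in Z. Already a fixed point.
Sat(A[start U (alarm ∧ start)]) = {m0, m2}
E[(¬alarm ∧ full) U A[start U (alarm ∧ start)]]: least fixpoint, start Z0 = Sat(A[start U (alarm ∧ start)]) = {m0, m2}, add states in Sat(¬alarm ∧ full) with some successor in Z. Already a fixed point.
Sat(E[(¬alarm ∧ full) U A[start U (alarm ∧ start)]]) = {m0, m2}
|Sat(E[(¬alarm ∧ full) U A[start U (alarm ∧ start)]])| = |{m0, m2}| = 2.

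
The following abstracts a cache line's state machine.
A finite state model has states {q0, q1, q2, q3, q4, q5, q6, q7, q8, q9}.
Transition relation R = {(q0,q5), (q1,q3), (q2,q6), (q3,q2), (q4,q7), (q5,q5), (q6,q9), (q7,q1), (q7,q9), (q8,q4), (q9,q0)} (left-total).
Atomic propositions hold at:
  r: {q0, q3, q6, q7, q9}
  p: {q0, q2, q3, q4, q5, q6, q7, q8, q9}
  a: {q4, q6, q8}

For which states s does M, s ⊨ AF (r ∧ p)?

Sat(r ∧ p) = {q0, q3, q6, q7, q9}
AF (r ∧ p): least fixpoint, start Z0 = {q0, q3, q6, q7, q9}, add states with every successor in Z. Z1 = {q0, q1, q2, q3, q4, q6, q7, q9}; Z2 = {q0, q1, q2, q3, q4, q6, q7, q8, q9}; fixed.
Sat(AF (r ∧ p)) = {q0, q1, q2, q3, q4, q6, q7, q8, q9}

{q0, q1, q2, q3, q4, q6, q7, q8, q9}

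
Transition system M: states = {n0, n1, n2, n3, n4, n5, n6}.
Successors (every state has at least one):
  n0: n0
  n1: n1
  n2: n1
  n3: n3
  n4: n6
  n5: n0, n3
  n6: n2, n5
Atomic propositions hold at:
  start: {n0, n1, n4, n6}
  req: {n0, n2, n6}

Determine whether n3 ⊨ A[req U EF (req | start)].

No

Sat(req | start) = {n0, n1, n2, n4, n6}
EF (req | start): least fixpoint, start Z0 = {n0, n1, n2, n4, n6}, add states with some successor in Z. Z1 = {n0, n1, n2, n4, n5, n6}; fixed.
Sat(EF (req | start)) = {n0, n1, n2, n4, n5, n6}
A[req U EF (req | start)]: least fixpoint, start Z0 = Sat(EF (req | start)) = {n0, n1, n2, n4, n5, n6}, add states in Sat(req) with every successor in Z. Already a fixed point.
Sat(A[req U EF (req | start)]) = {n0, n1, n2, n4, n5, n6}
n3 ∉ Sat(A[req U EF (req | start)]) = {n0, n1, n2, n4, n5, n6}, so the formula does not hold at n3.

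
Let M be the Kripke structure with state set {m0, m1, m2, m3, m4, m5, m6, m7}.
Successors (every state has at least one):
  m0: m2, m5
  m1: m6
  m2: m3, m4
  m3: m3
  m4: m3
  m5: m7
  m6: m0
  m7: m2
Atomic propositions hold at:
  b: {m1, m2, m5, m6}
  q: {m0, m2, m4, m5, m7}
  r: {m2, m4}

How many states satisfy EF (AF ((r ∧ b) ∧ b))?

Sat(r ∧ b) = {m2}
Sat((r ∧ b) ∧ b) = {m2}
AF ((r ∧ b) ∧ b): least fixpoint, start Z0 = {m2}, add states with every successor in Z. Z1 = {m2, m7}; Z2 = {m2, m5, m7}; Z3 = {m0, m2, m5, m7}; Z4 = {m0, m2, m5, m6, m7}; Z5 = {m0, m1, m2, m5, m6, m7}; fixed.
Sat(AF ((r ∧ b) ∧ b)) = {m0, m1, m2, m5, m6, m7}
EF (AF ((r ∧ b) ∧ b)): least fixpoint, start Z0 = {m0, m1, m2, m5, m6, m7}, add states with some successor in Z. Already a fixed point.
Sat(EF (AF ((r ∧ b) ∧ b))) = {m0, m1, m2, m5, m6, m7}
|Sat(EF (AF ((r ∧ b) ∧ b)))| = |{m0, m1, m2, m5, m6, m7}| = 6.

6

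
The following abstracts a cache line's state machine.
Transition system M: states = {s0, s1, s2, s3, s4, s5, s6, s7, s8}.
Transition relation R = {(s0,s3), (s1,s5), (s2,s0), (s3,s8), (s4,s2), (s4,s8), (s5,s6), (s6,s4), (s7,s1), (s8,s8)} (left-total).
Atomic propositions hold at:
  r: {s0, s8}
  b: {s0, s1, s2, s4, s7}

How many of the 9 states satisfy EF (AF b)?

AF b: least fixpoint, start Z0 = {s0, s1, s2, s4, s7}, add states with every successor in Z. Z1 = {s0, s1, s2, s4, s6, s7}; Z2 = {s0, s1, s2, s4, s5, s6, s7}; fixed.
Sat(AF b) = {s0, s1, s2, s4, s5, s6, s7}
EF (AF b): least fixpoint, start Z0 = {s0, s1, s2, s4, s5, s6, s7}, add states with some successor in Z. Already a fixed point.
Sat(EF (AF b)) = {s0, s1, s2, s4, s5, s6, s7}
|Sat(EF (AF b))| = |{s0, s1, s2, s4, s5, s6, s7}| = 7.

7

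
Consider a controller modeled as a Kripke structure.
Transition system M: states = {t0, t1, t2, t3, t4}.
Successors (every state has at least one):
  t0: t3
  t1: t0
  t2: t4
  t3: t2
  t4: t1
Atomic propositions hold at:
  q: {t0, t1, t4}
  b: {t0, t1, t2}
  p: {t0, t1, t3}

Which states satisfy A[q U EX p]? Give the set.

{t0, t1, t4}

Sat(EX p) = {s : some successor in {t0, t1, t3}} = {t0, t1, t4}
A[q U EX p]: least fixpoint, start Z0 = Sat(EX p) = {t0, t1, t4}, add states in Sat(q) with every successor in Z. Already a fixed point.
Sat(A[q U EX p]) = {t0, t1, t4}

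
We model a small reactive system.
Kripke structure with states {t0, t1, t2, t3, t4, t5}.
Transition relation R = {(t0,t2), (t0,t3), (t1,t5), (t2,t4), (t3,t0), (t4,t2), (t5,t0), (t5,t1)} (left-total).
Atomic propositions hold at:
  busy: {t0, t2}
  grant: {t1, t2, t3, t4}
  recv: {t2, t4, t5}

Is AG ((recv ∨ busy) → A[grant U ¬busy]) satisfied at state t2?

Yes

Sat(recv ∨ busy) = {t0, t2, t4, t5}
Sat(¬busy) = {t1, t3, t4, t5}
A[grant U ¬busy]: least fixpoint, start Z0 = Sat(¬busy) = {t1, t3, t4, t5}, add states in Sat(grant) with every successor in Z. Z1 = {t1, t2, t3, t4, t5}; fixed.
Sat(A[grant U ¬busy]) = {t1, t2, t3, t4, t5}
Sat((recv ∨ busy) → A[grant U ¬busy]) = {t1, t2, t3, t4, t5}
AG ((recv ∨ busy) → A[grant U ¬busy]): greatest fixpoint, start Z0 = {t1, t2, t3, t4, t5}, keep only states in Sat with every successor in Z. Z1 = {t1, t2, t4}; Z2 = {t2, t4}; fixed.
Sat(AG ((recv ∨ busy) → A[grant U ¬busy])) = {t2, t4}
t2 ∈ Sat(AG ((recv ∨ busy) → A[grant U ¬busy])) = {t2, t4}, so the formula holds at t2.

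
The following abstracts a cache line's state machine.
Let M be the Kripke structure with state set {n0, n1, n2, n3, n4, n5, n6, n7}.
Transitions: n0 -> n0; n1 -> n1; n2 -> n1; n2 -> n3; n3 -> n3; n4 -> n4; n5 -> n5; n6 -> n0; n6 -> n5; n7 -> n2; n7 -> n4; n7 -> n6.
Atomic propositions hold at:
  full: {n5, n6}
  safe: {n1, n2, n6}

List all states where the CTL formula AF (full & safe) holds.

{n6}

Sat(full & safe) = {n6}
AF (full & safe): least fixpoint, start Z0 = {n6}, add states with every successor in Z. Already a fixed point.
Sat(AF (full & safe)) = {n6}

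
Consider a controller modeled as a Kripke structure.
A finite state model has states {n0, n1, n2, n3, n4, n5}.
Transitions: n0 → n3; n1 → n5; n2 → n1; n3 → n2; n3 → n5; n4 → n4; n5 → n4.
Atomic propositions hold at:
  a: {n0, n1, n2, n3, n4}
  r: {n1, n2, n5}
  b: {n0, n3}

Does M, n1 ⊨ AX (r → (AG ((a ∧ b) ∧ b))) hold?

Sat(a ∧ b) = {n0, n3}
Sat((a ∧ b) ∧ b) = {n0, n3}
AG ((a ∧ b) ∧ b): greatest fixpoint, start Z0 = {n0, n3}, keep only states in Sat with every successor in Z. Z1 = {n0}; Z2 = ∅; fixed.
Sat(AG ((a ∧ b) ∧ b)) = ∅
Sat(r → (AG ((a ∧ b) ∧ b))) = {n0, n3, n4}
Sat(AX (r → (AG ((a ∧ b) ∧ b)))) = {s : every successor in {n0, n3, n4}} = {n0, n4, n5}
n1 ∉ Sat(AX (r → (AG ((a ∧ b) ∧ b)))) = {n0, n4, n5}, so the formula does not hold at n1.

No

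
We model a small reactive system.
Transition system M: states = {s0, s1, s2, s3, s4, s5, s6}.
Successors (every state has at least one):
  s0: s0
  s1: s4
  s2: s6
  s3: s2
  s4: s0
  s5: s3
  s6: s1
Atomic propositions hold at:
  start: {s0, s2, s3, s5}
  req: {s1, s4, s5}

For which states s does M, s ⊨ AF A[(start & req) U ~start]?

Sat(start & req) = {s5}
Sat(~start) = {s1, s4, s6}
A[(start & req) U ~start]: least fixpoint, start Z0 = Sat(~start) = {s1, s4, s6}, add states in Sat(start & req) with every successor in Z. Already a fixed point.
Sat(A[(start & req) U ~start]) = {s1, s4, s6}
AF A[(start & req) U ~start]: least fixpoint, start Z0 = {s1, s4, s6}, add states with every successor in Z. Z1 = {s1, s2, s4, s6}; Z2 = {s1, s2, s3, s4, s6}; Z3 = {s1, s2, s3, s4, s5, s6}; fixed.
Sat(AF A[(start & req) U ~start]) = {s1, s2, s3, s4, s5, s6}

{s1, s2, s3, s4, s5, s6}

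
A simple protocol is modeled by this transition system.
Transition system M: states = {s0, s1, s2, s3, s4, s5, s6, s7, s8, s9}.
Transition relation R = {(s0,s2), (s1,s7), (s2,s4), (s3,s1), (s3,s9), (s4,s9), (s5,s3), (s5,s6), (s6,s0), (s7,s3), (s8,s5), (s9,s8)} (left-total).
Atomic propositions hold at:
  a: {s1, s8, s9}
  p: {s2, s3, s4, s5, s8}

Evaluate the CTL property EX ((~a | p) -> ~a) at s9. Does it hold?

No

Sat(~a) = {s0, s2, s3, s4, s5, s6, s7}
Sat(~a | p) = {s0, s2, s3, s4, s5, s6, s7, s8}
Sat((~a | p) -> ~a) = {s0, s1, s2, s3, s4, s5, s6, s7, s9}
Sat(EX ((~a | p) -> ~a)) = {s : some successor in {s0, s1, s2, s3, s4, s5, s6, s7, s9}} = {s0, s1, s2, s3, s4, s5, s6, s7, s8}
s9 ∉ Sat(EX ((~a | p) -> ~a)) = {s0, s1, s2, s3, s4, s5, s6, s7, s8}, so the formula does not hold at s9.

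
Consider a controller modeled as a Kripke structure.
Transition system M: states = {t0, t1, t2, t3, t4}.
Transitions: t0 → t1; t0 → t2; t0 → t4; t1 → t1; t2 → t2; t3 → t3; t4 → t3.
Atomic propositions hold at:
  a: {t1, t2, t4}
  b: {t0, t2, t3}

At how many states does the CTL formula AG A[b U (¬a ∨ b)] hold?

2

Sat(¬a) = {t0, t3}
Sat(¬a ∨ b) = {t0, t2, t3}
A[b U (¬a ∨ b)]: least fixpoint, start Z0 = Sat((¬a ∨ b)) = {t0, t2, t3}, add states in Sat(b) with every successor in Z. Already a fixed point.
Sat(A[b U (¬a ∨ b)]) = {t0, t2, t3}
AG A[b U (¬a ∨ b)]: greatest fixpoint, start Z0 = {t0, t2, t3}, keep only states in Sat with every successor in Z. Z1 = {t2, t3}; fixed.
Sat(AG A[b U (¬a ∨ b)]) = {t2, t3}
|Sat(AG A[b U (¬a ∨ b)])| = |{t2, t3}| = 2.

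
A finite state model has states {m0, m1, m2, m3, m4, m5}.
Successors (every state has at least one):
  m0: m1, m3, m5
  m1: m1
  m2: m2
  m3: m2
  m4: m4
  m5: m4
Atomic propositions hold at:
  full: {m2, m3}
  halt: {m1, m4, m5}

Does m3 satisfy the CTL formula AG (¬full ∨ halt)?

Sat(¬full) = {m0, m1, m4, m5}
Sat(¬full ∨ halt) = {m0, m1, m4, m5}
AG (¬full ∨ halt): greatest fixpoint, start Z0 = {m0, m1, m4, m5}, keep only states in Sat with every successor in Z. Z1 = {m1, m4, m5}; fixed.
Sat(AG (¬full ∨ halt)) = {m1, m4, m5}
m3 ∉ Sat(AG (¬full ∨ halt)) = {m1, m4, m5}, so the formula does not hold at m3.

No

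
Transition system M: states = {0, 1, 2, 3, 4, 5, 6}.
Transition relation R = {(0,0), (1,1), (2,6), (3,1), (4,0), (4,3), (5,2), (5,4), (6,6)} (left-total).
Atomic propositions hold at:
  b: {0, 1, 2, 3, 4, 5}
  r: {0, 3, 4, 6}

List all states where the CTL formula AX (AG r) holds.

{0, 2, 6}

AG r: greatest fixpoint, start Z0 = {0, 3, 4, 6}, keep only states in Sat with every successor in Z. Z1 = {0, 4, 6}; Z2 = {0, 6}; fixed.
Sat(AG r) = {0, 6}
Sat(AX (AG r)) = {s : every successor in {0, 6}} = {0, 2, 6}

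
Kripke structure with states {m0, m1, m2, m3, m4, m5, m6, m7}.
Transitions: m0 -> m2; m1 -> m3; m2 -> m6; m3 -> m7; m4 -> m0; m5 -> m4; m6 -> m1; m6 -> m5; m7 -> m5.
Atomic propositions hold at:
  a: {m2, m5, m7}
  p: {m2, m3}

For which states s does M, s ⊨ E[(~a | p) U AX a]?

Sat(~a) = {m0, m1, m3, m4, m6}
Sat(~a | p) = {m0, m1, m2, m3, m4, m6}
Sat(AX a) = {s : every successor in {m2, m5, m7}} = {m0, m3, m7}
E[(~a | p) U AX a]: least fixpoint, start Z0 = Sat(AX a) = {m0, m3, m7}, add states in Sat(~a | p) with some successor in Z. Z1 = {m0, m1, m3, m4, m7}; Z2 = {m0, m1, m3, m4, m6, m7}; Z3 = {m0, m1, m2, m3, m4, m6, m7}; fixed.
Sat(E[(~a | p) U AX a]) = {m0, m1, m2, m3, m4, m6, m7}

{m0, m1, m2, m3, m4, m6, m7}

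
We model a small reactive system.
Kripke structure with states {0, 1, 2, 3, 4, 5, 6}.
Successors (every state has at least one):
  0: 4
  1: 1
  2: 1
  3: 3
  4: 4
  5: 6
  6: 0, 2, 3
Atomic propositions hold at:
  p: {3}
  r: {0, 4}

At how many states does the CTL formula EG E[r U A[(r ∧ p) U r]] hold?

2

Sat(r ∧ p) = ∅
A[(r ∧ p) U r]: least fixpoint, start Z0 = Sat(r) = {0, 4}, add states in Sat(r ∧ p) with every successor in Z. Already a fixed point.
Sat(A[(r ∧ p) U r]) = {0, 4}
E[r U A[(r ∧ p) U r]]: least fixpoint, start Z0 = Sat(A[(r ∧ p) U r]) = {0, 4}, add states in Sat(r) with some successor in Z. Already a fixed point.
Sat(E[r U A[(r ∧ p) U r]]) = {0, 4}
EG E[r U A[(r ∧ p) U r]]: greatest fixpoint, start Z0 = {0, 4}, keep only states in Sat with some successor in Z. Already a fixed point.
Sat(EG E[r U A[(r ∧ p) U r]]) = {0, 4}
|Sat(EG E[r U A[(r ∧ p) U r]])| = |{0, 4}| = 2.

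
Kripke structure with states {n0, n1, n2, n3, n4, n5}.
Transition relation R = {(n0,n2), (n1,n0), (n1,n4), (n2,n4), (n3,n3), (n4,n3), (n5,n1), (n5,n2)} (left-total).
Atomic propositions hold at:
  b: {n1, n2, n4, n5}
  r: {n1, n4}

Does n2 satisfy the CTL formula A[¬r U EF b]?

Sat(¬r) = {n0, n2, n3, n5}
EF b: least fixpoint, start Z0 = {n1, n2, n4, n5}, add states with some successor in Z. Z1 = {n0, n1, n2, n4, n5}; fixed.
Sat(EF b) = {n0, n1, n2, n4, n5}
A[¬r U EF b]: least fixpoint, start Z0 = Sat(EF b) = {n0, n1, n2, n4, n5}, add states in Sat(¬r) with every successor in Z. Already a fixed point.
Sat(A[¬r U EF b]) = {n0, n1, n2, n4, n5}
n2 ∈ Sat(A[¬r U EF b]) = {n0, n1, n2, n4, n5}, so the formula holds at n2.

Yes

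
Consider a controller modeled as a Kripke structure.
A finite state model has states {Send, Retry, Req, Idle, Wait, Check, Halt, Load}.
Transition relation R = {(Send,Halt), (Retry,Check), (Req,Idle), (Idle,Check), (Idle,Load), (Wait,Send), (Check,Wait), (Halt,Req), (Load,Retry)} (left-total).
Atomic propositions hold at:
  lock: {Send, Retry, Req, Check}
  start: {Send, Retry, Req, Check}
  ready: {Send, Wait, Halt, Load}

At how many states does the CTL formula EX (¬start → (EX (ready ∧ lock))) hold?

Sat(¬start) = {Idle, Wait, Halt, Load}
Sat(ready ∧ lock) = {Send}
Sat(EX (ready ∧ lock)) = {s : some successor in {Send}} = {Wait}
Sat(¬start → (EX (ready ∧ lock))) = {Send, Retry, Req, Wait, Check}
Sat(EX (¬start → (EX (ready ∧ lock)))) = {s : some successor in {Send, Retry, Req, Wait, Check}} = {Retry, Idle, Wait, Check, Halt, Load}
|Sat(EX (¬start → (EX (ready ∧ lock))))| = |{Retry, Idle, Wait, Check, Halt, Load}| = 6.

6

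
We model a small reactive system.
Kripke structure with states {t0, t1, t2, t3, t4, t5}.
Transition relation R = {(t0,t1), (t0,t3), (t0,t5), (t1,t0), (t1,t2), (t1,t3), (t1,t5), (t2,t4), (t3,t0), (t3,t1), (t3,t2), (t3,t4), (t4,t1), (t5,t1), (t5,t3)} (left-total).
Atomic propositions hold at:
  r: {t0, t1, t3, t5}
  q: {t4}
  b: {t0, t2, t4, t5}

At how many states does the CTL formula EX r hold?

5

Sat(EX r) = {s : some successor in {t0, t1, t3, t5}} = {t0, t1, t3, t4, t5}
|Sat(EX r)| = |{t0, t1, t3, t4, t5}| = 5.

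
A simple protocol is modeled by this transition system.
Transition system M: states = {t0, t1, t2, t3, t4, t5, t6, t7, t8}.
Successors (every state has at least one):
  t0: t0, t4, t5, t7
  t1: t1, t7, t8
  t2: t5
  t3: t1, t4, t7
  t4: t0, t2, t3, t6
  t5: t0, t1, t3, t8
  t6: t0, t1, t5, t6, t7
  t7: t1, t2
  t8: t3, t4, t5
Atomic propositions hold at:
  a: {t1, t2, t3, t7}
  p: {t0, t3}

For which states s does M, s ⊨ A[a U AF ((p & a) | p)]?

Sat(p & a) = {t3}
Sat((p & a) | p) = {t0, t3}
AF ((p & a) | p): least fixpoint, start Z0 = {t0, t3}, add states with every successor in Z. Already a fixed point.
Sat(AF ((p & a) | p)) = {t0, t3}
A[a U AF ((p & a) | p)]: least fixpoint, start Z0 = Sat(AF ((p & a) | p)) = {t0, t3}, add states in Sat(a) with every successor in Z. Already a fixed point.
Sat(A[a U AF ((p & a) | p)]) = {t0, t3}

{t0, t3}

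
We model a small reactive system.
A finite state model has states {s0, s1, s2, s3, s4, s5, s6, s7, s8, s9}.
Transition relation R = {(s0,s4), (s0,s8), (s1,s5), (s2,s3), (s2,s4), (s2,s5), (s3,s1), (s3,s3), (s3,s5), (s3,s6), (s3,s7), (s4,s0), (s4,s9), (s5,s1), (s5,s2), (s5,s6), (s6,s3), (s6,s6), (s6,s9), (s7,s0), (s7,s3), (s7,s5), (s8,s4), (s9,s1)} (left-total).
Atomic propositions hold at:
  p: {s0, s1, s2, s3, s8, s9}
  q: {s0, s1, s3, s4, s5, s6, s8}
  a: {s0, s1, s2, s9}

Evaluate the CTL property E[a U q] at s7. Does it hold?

No

E[a U q]: least fixpoint, start Z0 = Sat(q) = {s0, s1, s3, s4, s5, s6, s8}, add states in Sat(a) with some successor in Z. Z1 = {s0, s1, s2, s3, s4, s5, s6, s8, s9}; fixed.
Sat(E[a U q]) = {s0, s1, s2, s3, s4, s5, s6, s8, s9}
s7 ∉ Sat(E[a U q]) = {s0, s1, s2, s3, s4, s5, s6, s8, s9}, so the formula does not hold at s7.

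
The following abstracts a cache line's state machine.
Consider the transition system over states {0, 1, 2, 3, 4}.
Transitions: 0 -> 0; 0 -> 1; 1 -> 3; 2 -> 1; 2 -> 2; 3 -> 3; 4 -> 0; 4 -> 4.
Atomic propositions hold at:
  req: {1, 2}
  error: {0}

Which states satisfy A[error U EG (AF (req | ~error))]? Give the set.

Sat(~error) = {1, 2, 3, 4}
Sat(req | ~error) = {1, 2, 3, 4}
AF (req | ~error): least fixpoint, start Z0 = {1, 2, 3, 4}, add states with every successor in Z. Already a fixed point.
Sat(AF (req | ~error)) = {1, 2, 3, 4}
EG (AF (req | ~error)): greatest fixpoint, start Z0 = {1, 2, 3, 4}, keep only states in Sat with some successor in Z. Already a fixed point.
Sat(EG (AF (req | ~error))) = {1, 2, 3, 4}
A[error U EG (AF (req | ~error))]: least fixpoint, start Z0 = Sat(EG (AF (req | ~error))) = {1, 2, 3, 4}, add states in Sat(error) with every successor in Z. Already a fixed point.
Sat(A[error U EG (AF (req | ~error))]) = {1, 2, 3, 4}

{1, 2, 3, 4}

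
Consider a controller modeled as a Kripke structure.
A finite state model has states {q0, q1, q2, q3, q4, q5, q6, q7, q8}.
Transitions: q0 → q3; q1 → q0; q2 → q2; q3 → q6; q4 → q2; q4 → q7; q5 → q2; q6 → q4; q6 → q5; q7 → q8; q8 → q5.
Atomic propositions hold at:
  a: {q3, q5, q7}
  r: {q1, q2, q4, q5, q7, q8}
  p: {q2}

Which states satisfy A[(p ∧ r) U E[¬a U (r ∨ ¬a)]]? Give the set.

Sat(p ∧ r) = {q2}
Sat(¬a) = {q0, q1, q2, q4, q6, q8}
Sat(r ∨ ¬a) = {q0, q1, q2, q4, q5, q6, q7, q8}
E[¬a U (r ∨ ¬a)]: least fixpoint, start Z0 = Sat((r ∨ ¬a)) = {q0, q1, q2, q4, q5, q6, q7, q8}, add states in Sat(¬a) with some successor in Z. Already a fixed point.
Sat(E[¬a U (r ∨ ¬a)]) = {q0, q1, q2, q4, q5, q6, q7, q8}
A[(p ∧ r) U E[¬a U (r ∨ ¬a)]]: least fixpoint, start Z0 = Sat(E[¬a U (r ∨ ¬a)]) = {q0, q1, q2, q4, q5, q6, q7, q8}, add states in Sat(p ∧ r) with every successor in Z. Already a fixed point.
Sat(A[(p ∧ r) U E[¬a U (r ∨ ¬a)]]) = {q0, q1, q2, q4, q5, q6, q7, q8}

{q0, q1, q2, q4, q5, q6, q7, q8}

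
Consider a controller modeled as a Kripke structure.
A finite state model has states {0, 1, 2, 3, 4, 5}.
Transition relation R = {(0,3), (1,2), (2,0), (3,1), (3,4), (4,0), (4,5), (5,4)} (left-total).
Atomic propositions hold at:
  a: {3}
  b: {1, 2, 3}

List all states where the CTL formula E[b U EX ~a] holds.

Sat(~a) = {0, 1, 2, 4, 5}
Sat(EX ~a) = {s : some successor in {0, 1, 2, 4, 5}} = {1, 2, 3, 4, 5}
E[b U EX ~a]: least fixpoint, start Z0 = Sat(EX ~a) = {1, 2, 3, 4, 5}, add states in Sat(b) with some successor in Z. Already a fixed point.
Sat(E[b U EX ~a]) = {1, 2, 3, 4, 5}

{1, 2, 3, 4, 5}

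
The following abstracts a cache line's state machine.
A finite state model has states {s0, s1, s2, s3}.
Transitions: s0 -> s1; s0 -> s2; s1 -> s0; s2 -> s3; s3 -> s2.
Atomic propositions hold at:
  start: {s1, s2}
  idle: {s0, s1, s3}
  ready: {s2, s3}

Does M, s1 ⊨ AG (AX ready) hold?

Sat(AX ready) = {s : every successor in {s2, s3}} = {s2, s3}
AG (AX ready): greatest fixpoint, start Z0 = {s2, s3}, keep only states in Sat with every successor in Z. Already a fixed point.
Sat(AG (AX ready)) = {s2, s3}
s1 ∉ Sat(AG (AX ready)) = {s2, s3}, so the formula does not hold at s1.

No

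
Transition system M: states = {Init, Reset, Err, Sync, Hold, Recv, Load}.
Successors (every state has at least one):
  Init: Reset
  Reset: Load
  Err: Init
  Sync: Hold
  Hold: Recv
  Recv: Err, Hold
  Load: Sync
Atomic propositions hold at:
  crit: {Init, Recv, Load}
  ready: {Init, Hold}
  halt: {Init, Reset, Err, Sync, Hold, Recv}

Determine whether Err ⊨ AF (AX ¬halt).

Yes

Sat(¬halt) = {Load}
Sat(AX ¬halt) = {s : every successor in {Load}} = {Reset}
AF (AX ¬halt): least fixpoint, start Z0 = {Reset}, add states with every successor in Z. Z1 = {Init, Reset}; Z2 = {Init, Reset, Err}; fixed.
Sat(AF (AX ¬halt)) = {Init, Reset, Err}
Err ∈ Sat(AF (AX ¬halt)) = {Init, Reset, Err}, so the formula holds at Err.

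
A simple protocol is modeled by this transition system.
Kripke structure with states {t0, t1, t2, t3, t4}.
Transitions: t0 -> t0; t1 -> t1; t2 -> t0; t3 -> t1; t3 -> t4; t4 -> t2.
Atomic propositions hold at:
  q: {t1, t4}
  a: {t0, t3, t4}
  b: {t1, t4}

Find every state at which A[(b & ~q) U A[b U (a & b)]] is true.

Sat(~q) = {t0, t2, t3}
Sat(b & ~q) = ∅
Sat(a & b) = {t4}
A[b U (a & b)]: least fixpoint, start Z0 = Sat((a & b)) = {t4}, add states in Sat(b) with every successor in Z. Already a fixed point.
Sat(A[b U (a & b)]) = {t4}
A[(b & ~q) U A[b U (a & b)]]: least fixpoint, start Z0 = Sat(A[b U (a & b)]) = {t4}, add states in Sat(b & ~q) with every successor in Z. Already a fixed point.
Sat(A[(b & ~q) U A[b U (a & b)]]) = {t4}

{t4}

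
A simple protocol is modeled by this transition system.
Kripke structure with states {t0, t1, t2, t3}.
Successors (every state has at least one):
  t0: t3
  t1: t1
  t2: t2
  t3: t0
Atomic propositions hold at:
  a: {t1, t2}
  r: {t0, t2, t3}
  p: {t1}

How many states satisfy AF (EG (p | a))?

2

Sat(p | a) = {t1, t2}
EG (p | a): greatest fixpoint, start Z0 = {t1, t2}, keep only states in Sat with some successor in Z. Already a fixed point.
Sat(EG (p | a)) = {t1, t2}
AF (EG (p | a)): least fixpoint, start Z0 = {t1, t2}, add states with every successor in Z. Already a fixed point.
Sat(AF (EG (p | a))) = {t1, t2}
|Sat(AF (EG (p | a)))| = |{t1, t2}| = 2.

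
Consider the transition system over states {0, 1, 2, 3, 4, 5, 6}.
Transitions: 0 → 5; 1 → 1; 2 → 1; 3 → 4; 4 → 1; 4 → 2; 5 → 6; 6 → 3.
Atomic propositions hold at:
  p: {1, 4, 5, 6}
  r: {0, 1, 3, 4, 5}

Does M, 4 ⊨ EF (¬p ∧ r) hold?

No

Sat(¬p) = {0, 2, 3}
Sat(¬p ∧ r) = {0, 3}
EF (¬p ∧ r): least fixpoint, start Z0 = {0, 3}, add states with some successor in Z. Z1 = {0, 3, 6}; Z2 = {0, 3, 5, 6}; fixed.
Sat(EF (¬p ∧ r)) = {0, 3, 5, 6}
4 ∉ Sat(EF (¬p ∧ r)) = {0, 3, 5, 6}, so the formula does not hold at 4.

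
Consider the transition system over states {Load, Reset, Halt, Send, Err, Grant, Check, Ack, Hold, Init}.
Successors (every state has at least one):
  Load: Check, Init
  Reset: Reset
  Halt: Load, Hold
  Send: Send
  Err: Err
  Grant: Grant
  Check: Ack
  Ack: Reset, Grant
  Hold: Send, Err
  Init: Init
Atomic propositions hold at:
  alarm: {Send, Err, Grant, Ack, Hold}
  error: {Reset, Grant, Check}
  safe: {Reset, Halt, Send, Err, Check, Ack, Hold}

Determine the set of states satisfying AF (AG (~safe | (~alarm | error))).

Sat(~safe) = {Load, Grant, Init}
Sat(~alarm) = {Load, Reset, Halt, Check, Init}
Sat(~alarm | error) = {Load, Reset, Halt, Grant, Check, Init}
Sat(~safe | (~alarm | error)) = {Load, Reset, Halt, Grant, Check, Init}
AG (~safe | (~alarm | error)): greatest fixpoint, start Z0 = {Load, Reset, Halt, Grant, Check, Init}, keep only states in Sat with every successor in Z. Z1 = {Load, Reset, Grant, Init}; Z2 = {Reset, Grant, Init}; fixed.
Sat(AG (~safe | (~alarm | error))) = {Reset, Grant, Init}
AF (AG (~safe | (~alarm | error))): least fixpoint, start Z0 = {Reset, Grant, Init}, add states with every successor in Z. Z1 = {Reset, Grant, Ack, Init}; Z2 = {Reset, Grant, Check, Ack, Init}; Z3 = {Load, Reset, Grant, Check, Ack, Init}; fixed.
Sat(AF (AG (~safe | (~alarm | error)))) = {Load, Reset, Grant, Check, Ack, Init}

{Load, Reset, Grant, Check, Ack, Init}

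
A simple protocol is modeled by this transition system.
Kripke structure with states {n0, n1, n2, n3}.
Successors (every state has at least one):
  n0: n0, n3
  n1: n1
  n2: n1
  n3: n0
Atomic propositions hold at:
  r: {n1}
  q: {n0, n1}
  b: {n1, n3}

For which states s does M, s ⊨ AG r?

{n1}

AG r: greatest fixpoint, start Z0 = {n1}, keep only states in Sat with every successor in Z. Already a fixed point.
Sat(AG r) = {n1}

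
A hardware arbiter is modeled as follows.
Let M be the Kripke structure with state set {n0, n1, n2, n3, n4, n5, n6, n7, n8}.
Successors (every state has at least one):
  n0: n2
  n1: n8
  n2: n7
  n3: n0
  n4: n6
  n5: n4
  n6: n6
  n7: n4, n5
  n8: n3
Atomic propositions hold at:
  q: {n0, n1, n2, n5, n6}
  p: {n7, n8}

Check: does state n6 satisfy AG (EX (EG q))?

Yes

EG q: greatest fixpoint, start Z0 = {n0, n1, n2, n5, n6}, keep only states in Sat with some successor in Z. Z1 = {n0, n6}; Z2 = {n6}; fixed.
Sat(EG q) = {n6}
Sat(EX (EG q)) = {s : some successor in {n6}} = {n4, n6}
AG (EX (EG q)): greatest fixpoint, start Z0 = {n4, n6}, keep only states in Sat with every successor in Z. Already a fixed point.
Sat(AG (EX (EG q))) = {n4, n6}
n6 ∈ Sat(AG (EX (EG q))) = {n4, n6}, so the formula holds at n6.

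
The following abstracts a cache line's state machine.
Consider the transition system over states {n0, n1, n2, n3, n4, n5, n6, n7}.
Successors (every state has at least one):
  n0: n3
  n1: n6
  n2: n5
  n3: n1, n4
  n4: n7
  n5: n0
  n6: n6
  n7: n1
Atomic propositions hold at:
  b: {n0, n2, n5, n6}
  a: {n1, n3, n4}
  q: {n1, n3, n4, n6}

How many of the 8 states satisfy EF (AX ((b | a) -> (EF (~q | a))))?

6

Sat(b | a) = {n0, n1, n2, n3, n4, n5, n6}
Sat(~q) = {n0, n2, n5, n7}
Sat(~q | a) = {n0, n1, n2, n3, n4, n5, n7}
EF (~q | a): least fixpoint, start Z0 = {n0, n1, n2, n3, n4, n5, n7}, add states with some successor in Z. Already a fixed point.
Sat(EF (~q | a)) = {n0, n1, n2, n3, n4, n5, n7}
Sat((b | a) -> (EF (~q | a))) = {n0, n1, n2, n3, n4, n5, n7}
Sat(AX ((b | a) -> (EF (~q | a)))) = {s : every successor in {n0, n1, n2, n3, n4, n5, n7}} = {n0, n2, n3, n4, n5, n7}
EF (AX ((b | a) -> (EF (~q | a)))): least fixpoint, start Z0 = {n0, n2, n3, n4, n5, n7}, add states with some successor in Z. Already a fixed point.
Sat(EF (AX ((b | a) -> (EF (~q | a))))) = {n0, n2, n3, n4, n5, n7}
|Sat(EF (AX ((b | a) -> (EF (~q | a)))))| = |{n0, n2, n3, n4, n5, n7}| = 6.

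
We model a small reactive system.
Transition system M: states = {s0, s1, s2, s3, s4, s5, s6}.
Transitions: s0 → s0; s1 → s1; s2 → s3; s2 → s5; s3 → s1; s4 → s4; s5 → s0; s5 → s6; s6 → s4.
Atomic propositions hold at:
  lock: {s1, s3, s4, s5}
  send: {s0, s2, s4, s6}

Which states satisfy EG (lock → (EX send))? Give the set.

{s0, s2, s4, s5, s6}

Sat(EX send) = {s : some successor in {s0, s2, s4, s6}} = {s0, s4, s5, s6}
Sat(lock → (EX send)) = {s0, s2, s4, s5, s6}
EG (lock → (EX send)): greatest fixpoint, start Z0 = {s0, s2, s4, s5, s6}, keep only states in Sat with some successor in Z. Already a fixed point.
Sat(EG (lock → (EX send))) = {s0, s2, s4, s5, s6}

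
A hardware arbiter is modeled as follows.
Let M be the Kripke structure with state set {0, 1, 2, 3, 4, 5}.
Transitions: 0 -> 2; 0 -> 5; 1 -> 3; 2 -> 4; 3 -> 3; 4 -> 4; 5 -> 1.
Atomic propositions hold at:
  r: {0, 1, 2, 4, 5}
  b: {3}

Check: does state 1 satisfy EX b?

Yes

Sat(EX b) = {s : some successor in {3}} = {1, 3}
1 ∈ Sat(EX b) = {1, 3}, so the formula holds at 1.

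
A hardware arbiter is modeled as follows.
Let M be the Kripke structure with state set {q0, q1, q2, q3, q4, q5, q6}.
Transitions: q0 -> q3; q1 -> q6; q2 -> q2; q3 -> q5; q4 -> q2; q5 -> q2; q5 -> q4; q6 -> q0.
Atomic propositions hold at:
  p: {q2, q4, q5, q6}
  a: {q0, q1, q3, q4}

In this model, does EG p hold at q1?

EG p: greatest fixpoint, start Z0 = {q2, q4, q5, q6}, keep only states in Sat with some successor in Z. Z1 = {q2, q4, q5}; fixed.
Sat(EG p) = {q2, q4, q5}
q1 ∉ Sat(EG p) = {q2, q4, q5}, so the formula does not hold at q1.

No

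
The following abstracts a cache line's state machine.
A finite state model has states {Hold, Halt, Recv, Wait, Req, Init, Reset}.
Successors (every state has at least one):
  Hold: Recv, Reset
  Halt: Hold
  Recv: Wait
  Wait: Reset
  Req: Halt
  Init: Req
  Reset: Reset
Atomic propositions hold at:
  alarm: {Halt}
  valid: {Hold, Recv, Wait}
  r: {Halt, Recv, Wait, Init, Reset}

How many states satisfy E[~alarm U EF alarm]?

Sat(~alarm) = {Hold, Recv, Wait, Req, Init, Reset}
EF alarm: least fixpoint, start Z0 = {Halt}, add states with some successor in Z. Z1 = {Halt, Req}; Z2 = {Halt, Req, Init}; fixed.
Sat(EF alarm) = {Halt, Req, Init}
E[~alarm U EF alarm]: least fixpoint, start Z0 = Sat(EF alarm) = {Halt, Req, Init}, add states in Sat(~alarm) with some successor in Z. Already a fixed point.
Sat(E[~alarm U EF alarm]) = {Halt, Req, Init}
|Sat(E[~alarm U EF alarm])| = |{Halt, Req, Init}| = 3.

3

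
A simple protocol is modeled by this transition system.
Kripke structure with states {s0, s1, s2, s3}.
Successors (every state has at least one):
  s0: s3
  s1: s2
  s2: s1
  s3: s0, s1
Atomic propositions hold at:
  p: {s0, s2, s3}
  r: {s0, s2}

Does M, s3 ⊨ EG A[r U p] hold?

A[r U p]: least fixpoint, start Z0 = Sat(p) = {s0, s2, s3}, add states in Sat(r) with every successor in Z. Already a fixed point.
Sat(A[r U p]) = {s0, s2, s3}
EG A[r U p]: greatest fixpoint, start Z0 = {s0, s2, s3}, keep only states in Sat with some successor in Z. Z1 = {s0, s3}; fixed.
Sat(EG A[r U p]) = {s0, s3}
s3 ∈ Sat(EG A[r U p]) = {s0, s3}, so the formula holds at s3.

Yes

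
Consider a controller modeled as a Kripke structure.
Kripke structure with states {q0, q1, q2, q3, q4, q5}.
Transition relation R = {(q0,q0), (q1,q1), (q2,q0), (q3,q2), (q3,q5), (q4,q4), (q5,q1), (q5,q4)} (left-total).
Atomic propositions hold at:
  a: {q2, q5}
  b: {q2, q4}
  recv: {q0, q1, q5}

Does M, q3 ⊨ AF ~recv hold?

Sat(~recv) = {q2, q3, q4}
AF ~recv: least fixpoint, start Z0 = {q2, q3, q4}, add states with every successor in Z. Already a fixed point.
Sat(AF ~recv) = {q2, q3, q4}
q3 ∈ Sat(AF ~recv) = {q2, q3, q4}, so the formula holds at q3.

Yes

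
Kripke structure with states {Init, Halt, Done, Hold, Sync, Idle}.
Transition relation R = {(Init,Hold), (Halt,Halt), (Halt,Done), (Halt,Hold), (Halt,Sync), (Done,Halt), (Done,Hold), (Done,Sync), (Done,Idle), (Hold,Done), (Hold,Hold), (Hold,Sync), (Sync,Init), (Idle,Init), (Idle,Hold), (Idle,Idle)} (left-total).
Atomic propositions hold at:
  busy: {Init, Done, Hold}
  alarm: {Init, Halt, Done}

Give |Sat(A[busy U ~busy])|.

Sat(~busy) = {Halt, Sync, Idle}
A[busy U ~busy]: least fixpoint, start Z0 = Sat(~busy) = {Halt, Sync, Idle}, add states in Sat(busy) with every successor in Z. Already a fixed point.
Sat(A[busy U ~busy]) = {Halt, Sync, Idle}
|Sat(A[busy U ~busy])| = |{Halt, Sync, Idle}| = 3.

3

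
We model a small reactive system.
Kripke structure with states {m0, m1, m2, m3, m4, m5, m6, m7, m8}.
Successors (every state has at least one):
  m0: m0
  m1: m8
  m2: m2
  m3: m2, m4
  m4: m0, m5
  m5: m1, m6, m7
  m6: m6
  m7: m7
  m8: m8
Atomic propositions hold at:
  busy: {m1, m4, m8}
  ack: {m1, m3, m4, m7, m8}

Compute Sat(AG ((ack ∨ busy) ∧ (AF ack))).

{m1, m7, m8}

Sat(ack ∨ busy) = {m1, m3, m4, m7, m8}
AF ack: least fixpoint, start Z0 = {m1, m3, m4, m7, m8}, add states with every successor in Z. Already a fixed point.
Sat(AF ack) = {m1, m3, m4, m7, m8}
Sat((ack ∨ busy) ∧ (AF ack)) = {m1, m3, m4, m7, m8}
AG ((ack ∨ busy) ∧ (AF ack)): greatest fixpoint, start Z0 = {m1, m3, m4, m7, m8}, keep only states in Sat with every successor in Z. Z1 = {m1, m7, m8}; fixed.
Sat(AG ((ack ∨ busy) ∧ (AF ack))) = {m1, m7, m8}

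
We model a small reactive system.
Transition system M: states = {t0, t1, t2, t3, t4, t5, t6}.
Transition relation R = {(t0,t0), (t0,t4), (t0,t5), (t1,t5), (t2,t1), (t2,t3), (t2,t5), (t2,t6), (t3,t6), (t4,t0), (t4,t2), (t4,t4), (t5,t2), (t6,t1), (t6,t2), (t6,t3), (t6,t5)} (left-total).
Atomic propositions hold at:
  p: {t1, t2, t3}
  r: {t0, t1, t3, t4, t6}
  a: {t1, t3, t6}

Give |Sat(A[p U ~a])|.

5

Sat(~a) = {t0, t2, t4, t5}
A[p U ~a]: least fixpoint, start Z0 = Sat(~a) = {t0, t2, t4, t5}, add states in Sat(p) with every successor in Z. Z1 = {t0, t1, t2, t4, t5}; fixed.
Sat(A[p U ~a]) = {t0, t1, t2, t4, t5}
|Sat(A[p U ~a])| = |{t0, t1, t2, t4, t5}| = 5.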